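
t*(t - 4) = t^2 - 4*t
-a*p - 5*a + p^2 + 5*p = (-a + p)*(p + 5)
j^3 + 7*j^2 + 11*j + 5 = (j + 1)^2*(j + 5)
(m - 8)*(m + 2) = m^2 - 6*m - 16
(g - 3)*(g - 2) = g^2 - 5*g + 6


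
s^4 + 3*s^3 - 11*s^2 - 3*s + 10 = (s - 2)*(s - 1)*(s + 1)*(s + 5)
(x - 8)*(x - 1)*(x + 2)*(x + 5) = x^4 - 2*x^3 - 45*x^2 - 34*x + 80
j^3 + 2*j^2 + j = j*(j + 1)^2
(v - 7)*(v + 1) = v^2 - 6*v - 7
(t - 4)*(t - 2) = t^2 - 6*t + 8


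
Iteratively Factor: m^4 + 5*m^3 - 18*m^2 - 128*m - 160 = (m + 4)*(m^3 + m^2 - 22*m - 40) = (m - 5)*(m + 4)*(m^2 + 6*m + 8) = (m - 5)*(m + 4)^2*(m + 2)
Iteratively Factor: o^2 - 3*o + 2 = (o - 1)*(o - 2)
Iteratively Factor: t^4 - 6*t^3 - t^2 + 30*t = (t)*(t^3 - 6*t^2 - t + 30) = t*(t - 5)*(t^2 - t - 6) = t*(t - 5)*(t - 3)*(t + 2)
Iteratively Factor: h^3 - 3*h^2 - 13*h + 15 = (h - 1)*(h^2 - 2*h - 15) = (h - 5)*(h - 1)*(h + 3)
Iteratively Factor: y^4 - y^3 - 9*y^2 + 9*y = (y - 1)*(y^3 - 9*y) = (y - 1)*(y + 3)*(y^2 - 3*y) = y*(y - 1)*(y + 3)*(y - 3)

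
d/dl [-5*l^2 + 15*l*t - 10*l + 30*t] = -10*l + 15*t - 10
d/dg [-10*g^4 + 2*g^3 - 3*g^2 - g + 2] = -40*g^3 + 6*g^2 - 6*g - 1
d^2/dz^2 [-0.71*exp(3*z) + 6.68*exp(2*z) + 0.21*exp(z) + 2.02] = (-6.39*exp(2*z) + 26.72*exp(z) + 0.21)*exp(z)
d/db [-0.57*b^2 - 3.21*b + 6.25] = -1.14*b - 3.21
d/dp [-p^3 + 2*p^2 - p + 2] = -3*p^2 + 4*p - 1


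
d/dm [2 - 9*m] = -9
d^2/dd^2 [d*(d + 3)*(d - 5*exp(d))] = -5*d^2*exp(d) - 35*d*exp(d) + 6*d - 40*exp(d) + 6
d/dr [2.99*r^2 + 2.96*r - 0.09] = 5.98*r + 2.96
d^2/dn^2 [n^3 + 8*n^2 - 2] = 6*n + 16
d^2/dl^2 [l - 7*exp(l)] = -7*exp(l)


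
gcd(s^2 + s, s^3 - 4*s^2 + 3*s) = s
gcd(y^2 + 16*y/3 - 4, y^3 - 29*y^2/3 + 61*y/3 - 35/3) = 1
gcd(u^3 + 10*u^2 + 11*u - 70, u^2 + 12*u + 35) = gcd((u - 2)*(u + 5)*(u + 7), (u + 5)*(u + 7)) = u^2 + 12*u + 35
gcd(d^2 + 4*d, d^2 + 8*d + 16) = d + 4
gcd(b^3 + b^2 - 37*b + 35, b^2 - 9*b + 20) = b - 5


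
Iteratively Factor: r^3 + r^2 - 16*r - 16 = (r - 4)*(r^2 + 5*r + 4) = (r - 4)*(r + 1)*(r + 4)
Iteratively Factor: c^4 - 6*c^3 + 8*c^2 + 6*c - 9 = (c - 3)*(c^3 - 3*c^2 - c + 3) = (c - 3)^2*(c^2 - 1) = (c - 3)^2*(c + 1)*(c - 1)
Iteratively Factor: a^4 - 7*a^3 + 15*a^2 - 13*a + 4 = (a - 4)*(a^3 - 3*a^2 + 3*a - 1) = (a - 4)*(a - 1)*(a^2 - 2*a + 1) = (a - 4)*(a - 1)^2*(a - 1)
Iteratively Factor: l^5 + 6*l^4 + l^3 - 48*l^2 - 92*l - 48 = (l + 2)*(l^4 + 4*l^3 - 7*l^2 - 34*l - 24) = (l + 2)^2*(l^3 + 2*l^2 - 11*l - 12) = (l + 2)^2*(l + 4)*(l^2 - 2*l - 3) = (l + 1)*(l + 2)^2*(l + 4)*(l - 3)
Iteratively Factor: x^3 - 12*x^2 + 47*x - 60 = (x - 4)*(x^2 - 8*x + 15) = (x - 5)*(x - 4)*(x - 3)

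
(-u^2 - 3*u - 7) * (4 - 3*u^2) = 3*u^4 + 9*u^3 + 17*u^2 - 12*u - 28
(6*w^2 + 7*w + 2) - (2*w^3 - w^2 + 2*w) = -2*w^3 + 7*w^2 + 5*w + 2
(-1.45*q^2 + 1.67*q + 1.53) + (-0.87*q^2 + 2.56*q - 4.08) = -2.32*q^2 + 4.23*q - 2.55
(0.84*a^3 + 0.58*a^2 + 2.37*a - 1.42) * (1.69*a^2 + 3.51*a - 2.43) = 1.4196*a^5 + 3.9286*a^4 + 3.9999*a^3 + 4.5095*a^2 - 10.7433*a + 3.4506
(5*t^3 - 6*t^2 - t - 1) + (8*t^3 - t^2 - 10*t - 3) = 13*t^3 - 7*t^2 - 11*t - 4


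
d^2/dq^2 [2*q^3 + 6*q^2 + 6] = 12*q + 12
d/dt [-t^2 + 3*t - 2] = 3 - 2*t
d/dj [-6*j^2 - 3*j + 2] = -12*j - 3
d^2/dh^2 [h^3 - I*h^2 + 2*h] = 6*h - 2*I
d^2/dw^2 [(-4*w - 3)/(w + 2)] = 10/(w + 2)^3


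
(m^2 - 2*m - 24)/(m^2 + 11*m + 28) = (m - 6)/(m + 7)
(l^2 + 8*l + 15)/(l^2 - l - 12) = (l + 5)/(l - 4)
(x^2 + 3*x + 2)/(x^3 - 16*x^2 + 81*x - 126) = (x^2 + 3*x + 2)/(x^3 - 16*x^2 + 81*x - 126)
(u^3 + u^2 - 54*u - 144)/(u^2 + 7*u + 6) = (u^2 - 5*u - 24)/(u + 1)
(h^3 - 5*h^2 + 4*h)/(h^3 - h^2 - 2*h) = (-h^2 + 5*h - 4)/(-h^2 + h + 2)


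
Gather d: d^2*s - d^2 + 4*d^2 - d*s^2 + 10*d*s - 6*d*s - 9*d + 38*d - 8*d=d^2*(s + 3) + d*(-s^2 + 4*s + 21)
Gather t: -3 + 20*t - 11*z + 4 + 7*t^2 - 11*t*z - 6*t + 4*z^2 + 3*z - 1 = 7*t^2 + t*(14 - 11*z) + 4*z^2 - 8*z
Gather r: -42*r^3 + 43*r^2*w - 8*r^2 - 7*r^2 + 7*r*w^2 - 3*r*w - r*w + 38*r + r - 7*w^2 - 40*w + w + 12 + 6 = -42*r^3 + r^2*(43*w - 15) + r*(7*w^2 - 4*w + 39) - 7*w^2 - 39*w + 18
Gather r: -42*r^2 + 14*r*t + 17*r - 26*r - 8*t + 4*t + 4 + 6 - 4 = -42*r^2 + r*(14*t - 9) - 4*t + 6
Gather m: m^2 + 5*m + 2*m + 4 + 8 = m^2 + 7*m + 12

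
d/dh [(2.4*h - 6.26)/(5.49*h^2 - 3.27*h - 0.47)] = (-13.176*h^2 + 68.7348*h - 21.5982)/(30.1401*h^4 - 35.9046*h^3 + 5.5323*h^2 + 3.0738*h + 0.2209)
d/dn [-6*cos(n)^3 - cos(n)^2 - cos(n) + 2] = (18*cos(n)^2 + 2*cos(n) + 1)*sin(n)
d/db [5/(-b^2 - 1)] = 10*b/(b^2 + 1)^2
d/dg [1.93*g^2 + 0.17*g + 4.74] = 3.86*g + 0.17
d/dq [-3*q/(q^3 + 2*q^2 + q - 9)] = 3*(2*q^3 + 2*q^2 + 9)/(q^6 + 4*q^5 + 6*q^4 - 14*q^3 - 35*q^2 - 18*q + 81)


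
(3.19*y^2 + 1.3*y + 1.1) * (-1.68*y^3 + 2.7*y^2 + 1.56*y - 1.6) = -5.3592*y^5 + 6.429*y^4 + 6.6384*y^3 - 0.105999999999999*y^2 - 0.364*y - 1.76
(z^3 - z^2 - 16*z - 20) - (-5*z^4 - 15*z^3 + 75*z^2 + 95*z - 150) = 5*z^4 + 16*z^3 - 76*z^2 - 111*z + 130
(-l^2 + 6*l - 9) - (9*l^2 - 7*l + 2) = -10*l^2 + 13*l - 11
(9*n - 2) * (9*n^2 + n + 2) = 81*n^3 - 9*n^2 + 16*n - 4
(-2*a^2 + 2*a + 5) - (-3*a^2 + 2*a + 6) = a^2 - 1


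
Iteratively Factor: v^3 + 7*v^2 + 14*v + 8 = (v + 4)*(v^2 + 3*v + 2) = (v + 2)*(v + 4)*(v + 1)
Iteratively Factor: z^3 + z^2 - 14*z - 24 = (z + 2)*(z^2 - z - 12) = (z - 4)*(z + 2)*(z + 3)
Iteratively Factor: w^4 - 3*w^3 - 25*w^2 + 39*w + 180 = (w - 5)*(w^3 + 2*w^2 - 15*w - 36) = (w - 5)*(w + 3)*(w^2 - w - 12) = (w - 5)*(w - 4)*(w + 3)*(w + 3)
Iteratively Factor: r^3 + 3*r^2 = (r)*(r^2 + 3*r) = r^2*(r + 3)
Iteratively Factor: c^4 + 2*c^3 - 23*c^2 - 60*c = (c - 5)*(c^3 + 7*c^2 + 12*c) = c*(c - 5)*(c^2 + 7*c + 12) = c*(c - 5)*(c + 4)*(c + 3)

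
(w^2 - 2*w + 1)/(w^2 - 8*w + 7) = (w - 1)/(w - 7)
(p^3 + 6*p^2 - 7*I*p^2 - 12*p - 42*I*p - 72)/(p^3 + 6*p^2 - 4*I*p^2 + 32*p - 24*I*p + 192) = (p^2 - 7*I*p - 12)/(p^2 - 4*I*p + 32)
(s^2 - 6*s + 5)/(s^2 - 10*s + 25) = (s - 1)/(s - 5)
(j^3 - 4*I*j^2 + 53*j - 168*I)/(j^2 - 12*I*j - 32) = (j^2 + 4*I*j + 21)/(j - 4*I)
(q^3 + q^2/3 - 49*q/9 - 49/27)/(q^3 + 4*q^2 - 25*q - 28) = (27*q^3 + 9*q^2 - 147*q - 49)/(27*(q^3 + 4*q^2 - 25*q - 28))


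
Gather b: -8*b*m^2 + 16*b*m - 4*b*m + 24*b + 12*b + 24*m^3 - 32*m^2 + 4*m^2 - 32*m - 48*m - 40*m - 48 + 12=b*(-8*m^2 + 12*m + 36) + 24*m^3 - 28*m^2 - 120*m - 36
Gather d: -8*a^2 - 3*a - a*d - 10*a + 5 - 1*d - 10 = -8*a^2 - 13*a + d*(-a - 1) - 5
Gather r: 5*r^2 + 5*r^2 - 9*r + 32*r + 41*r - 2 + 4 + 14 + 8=10*r^2 + 64*r + 24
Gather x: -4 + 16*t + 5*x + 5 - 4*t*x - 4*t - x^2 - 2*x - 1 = 12*t - x^2 + x*(3 - 4*t)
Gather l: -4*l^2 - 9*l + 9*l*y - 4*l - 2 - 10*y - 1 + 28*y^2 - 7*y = -4*l^2 + l*(9*y - 13) + 28*y^2 - 17*y - 3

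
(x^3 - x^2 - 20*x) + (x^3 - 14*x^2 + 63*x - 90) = 2*x^3 - 15*x^2 + 43*x - 90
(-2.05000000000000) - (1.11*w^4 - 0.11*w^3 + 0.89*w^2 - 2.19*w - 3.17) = -1.11*w^4 + 0.11*w^3 - 0.89*w^2 + 2.19*w + 1.12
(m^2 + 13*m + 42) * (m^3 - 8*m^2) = m^5 + 5*m^4 - 62*m^3 - 336*m^2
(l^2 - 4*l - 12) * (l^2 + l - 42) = l^4 - 3*l^3 - 58*l^2 + 156*l + 504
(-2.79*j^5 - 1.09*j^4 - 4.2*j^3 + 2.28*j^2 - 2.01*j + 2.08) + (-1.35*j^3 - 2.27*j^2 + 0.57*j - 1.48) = -2.79*j^5 - 1.09*j^4 - 5.55*j^3 + 0.00999999999999979*j^2 - 1.44*j + 0.6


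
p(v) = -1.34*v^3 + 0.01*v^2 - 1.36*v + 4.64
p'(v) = -4.02*v^2 + 0.02*v - 1.36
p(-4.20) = 109.81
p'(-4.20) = -72.36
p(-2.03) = 18.65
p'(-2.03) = -17.97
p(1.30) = -0.06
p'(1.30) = -8.13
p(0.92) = 2.35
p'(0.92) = -4.74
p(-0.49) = 5.47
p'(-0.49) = -2.34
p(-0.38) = 5.23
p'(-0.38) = -1.95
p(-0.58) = 5.69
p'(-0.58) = -2.72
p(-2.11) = 20.14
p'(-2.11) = -19.30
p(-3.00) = 44.99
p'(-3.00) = -37.60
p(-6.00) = 302.60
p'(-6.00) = -146.20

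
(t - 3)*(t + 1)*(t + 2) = t^3 - 7*t - 6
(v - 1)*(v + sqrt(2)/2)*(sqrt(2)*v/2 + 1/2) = sqrt(2)*v^3/2 - sqrt(2)*v^2/2 + v^2 - v + sqrt(2)*v/4 - sqrt(2)/4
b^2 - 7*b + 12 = (b - 4)*(b - 3)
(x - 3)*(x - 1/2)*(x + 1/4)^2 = x^4 - 3*x^3 - 3*x^2/16 + 17*x/32 + 3/32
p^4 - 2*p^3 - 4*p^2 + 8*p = p*(p - 2)^2*(p + 2)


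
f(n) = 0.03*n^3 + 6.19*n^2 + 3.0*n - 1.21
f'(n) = 0.09*n^2 + 12.38*n + 3.0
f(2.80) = 56.38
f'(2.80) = 38.37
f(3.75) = 98.67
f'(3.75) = 50.69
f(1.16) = 10.65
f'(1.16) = 17.48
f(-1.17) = 3.71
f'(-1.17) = -11.36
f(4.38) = 133.20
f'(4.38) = 58.95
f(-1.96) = 16.46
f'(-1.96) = -20.92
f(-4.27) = 96.51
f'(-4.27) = -48.22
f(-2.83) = 39.20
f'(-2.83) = -31.31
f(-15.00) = 1245.29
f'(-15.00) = -162.45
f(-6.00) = 197.15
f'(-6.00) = -68.04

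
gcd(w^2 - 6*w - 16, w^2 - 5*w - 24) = w - 8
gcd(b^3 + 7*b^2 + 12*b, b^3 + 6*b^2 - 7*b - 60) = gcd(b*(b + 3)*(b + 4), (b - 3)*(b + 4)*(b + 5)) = b + 4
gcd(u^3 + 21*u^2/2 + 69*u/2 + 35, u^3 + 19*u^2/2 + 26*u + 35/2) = u^2 + 17*u/2 + 35/2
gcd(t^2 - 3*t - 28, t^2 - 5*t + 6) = 1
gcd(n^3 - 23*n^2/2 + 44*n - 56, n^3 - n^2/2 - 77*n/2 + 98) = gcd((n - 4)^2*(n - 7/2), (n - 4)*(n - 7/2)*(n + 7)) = n^2 - 15*n/2 + 14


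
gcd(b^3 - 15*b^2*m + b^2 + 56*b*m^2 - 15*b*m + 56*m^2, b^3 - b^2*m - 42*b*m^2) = b - 7*m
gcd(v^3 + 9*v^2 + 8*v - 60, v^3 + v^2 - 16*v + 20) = v^2 + 3*v - 10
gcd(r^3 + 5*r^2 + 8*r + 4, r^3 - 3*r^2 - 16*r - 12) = r^2 + 3*r + 2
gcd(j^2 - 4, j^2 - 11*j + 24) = 1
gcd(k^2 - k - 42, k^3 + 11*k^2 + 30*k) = k + 6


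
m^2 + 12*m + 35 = (m + 5)*(m + 7)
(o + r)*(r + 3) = o*r + 3*o + r^2 + 3*r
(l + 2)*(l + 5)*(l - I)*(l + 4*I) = l^4 + 7*l^3 + 3*I*l^3 + 14*l^2 + 21*I*l^2 + 28*l + 30*I*l + 40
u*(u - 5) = u^2 - 5*u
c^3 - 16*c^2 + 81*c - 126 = (c - 7)*(c - 6)*(c - 3)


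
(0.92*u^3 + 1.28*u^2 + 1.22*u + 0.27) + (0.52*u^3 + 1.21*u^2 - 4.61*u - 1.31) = 1.44*u^3 + 2.49*u^2 - 3.39*u - 1.04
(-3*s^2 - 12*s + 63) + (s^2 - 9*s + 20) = -2*s^2 - 21*s + 83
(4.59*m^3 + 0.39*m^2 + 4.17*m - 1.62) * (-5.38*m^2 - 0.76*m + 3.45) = -24.6942*m^5 - 5.5866*m^4 - 6.8955*m^3 + 6.8919*m^2 + 15.6177*m - 5.589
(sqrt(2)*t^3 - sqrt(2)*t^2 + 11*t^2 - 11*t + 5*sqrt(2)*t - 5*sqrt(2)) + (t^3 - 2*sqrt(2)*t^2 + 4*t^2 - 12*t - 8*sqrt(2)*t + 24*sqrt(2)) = t^3 + sqrt(2)*t^3 - 3*sqrt(2)*t^2 + 15*t^2 - 23*t - 3*sqrt(2)*t + 19*sqrt(2)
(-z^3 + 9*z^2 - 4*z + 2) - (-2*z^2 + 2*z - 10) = -z^3 + 11*z^2 - 6*z + 12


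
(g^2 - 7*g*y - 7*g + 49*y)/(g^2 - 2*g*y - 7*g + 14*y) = (-g + 7*y)/(-g + 2*y)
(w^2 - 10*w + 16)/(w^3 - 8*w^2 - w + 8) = (w - 2)/(w^2 - 1)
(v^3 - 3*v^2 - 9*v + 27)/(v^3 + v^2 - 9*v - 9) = (v - 3)/(v + 1)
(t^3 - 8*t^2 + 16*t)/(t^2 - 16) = t*(t - 4)/(t + 4)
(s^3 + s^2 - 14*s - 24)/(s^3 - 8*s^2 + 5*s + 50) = (s^2 - s - 12)/(s^2 - 10*s + 25)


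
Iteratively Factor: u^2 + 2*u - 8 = (u - 2)*(u + 4)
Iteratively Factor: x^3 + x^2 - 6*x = (x)*(x^2 + x - 6) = x*(x + 3)*(x - 2)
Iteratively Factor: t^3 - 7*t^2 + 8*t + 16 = (t - 4)*(t^2 - 3*t - 4) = (t - 4)*(t + 1)*(t - 4)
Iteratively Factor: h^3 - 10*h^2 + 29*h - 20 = (h - 4)*(h^2 - 6*h + 5) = (h - 4)*(h - 1)*(h - 5)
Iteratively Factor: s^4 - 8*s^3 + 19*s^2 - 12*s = (s - 1)*(s^3 - 7*s^2 + 12*s) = (s - 3)*(s - 1)*(s^2 - 4*s) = s*(s - 3)*(s - 1)*(s - 4)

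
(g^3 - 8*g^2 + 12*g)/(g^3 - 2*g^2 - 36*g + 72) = g/(g + 6)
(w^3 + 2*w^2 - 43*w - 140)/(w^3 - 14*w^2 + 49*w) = (w^2 + 9*w + 20)/(w*(w - 7))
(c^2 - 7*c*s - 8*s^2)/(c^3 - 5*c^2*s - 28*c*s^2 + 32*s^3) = (-c - s)/(-c^2 - 3*c*s + 4*s^2)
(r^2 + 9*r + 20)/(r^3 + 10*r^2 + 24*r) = (r + 5)/(r*(r + 6))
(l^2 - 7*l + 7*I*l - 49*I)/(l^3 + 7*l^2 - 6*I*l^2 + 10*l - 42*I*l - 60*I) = (l^2 + l*(-7 + 7*I) - 49*I)/(l^3 + l^2*(7 - 6*I) + l*(10 - 42*I) - 60*I)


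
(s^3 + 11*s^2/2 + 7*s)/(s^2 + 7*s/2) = s + 2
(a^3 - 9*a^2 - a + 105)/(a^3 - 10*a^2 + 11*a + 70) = (a + 3)/(a + 2)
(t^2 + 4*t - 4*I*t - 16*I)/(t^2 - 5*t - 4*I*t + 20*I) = (t + 4)/(t - 5)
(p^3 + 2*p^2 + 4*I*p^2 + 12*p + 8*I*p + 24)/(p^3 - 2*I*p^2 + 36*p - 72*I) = (p + 2)/(p - 6*I)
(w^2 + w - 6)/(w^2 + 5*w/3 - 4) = 3*(w - 2)/(3*w - 4)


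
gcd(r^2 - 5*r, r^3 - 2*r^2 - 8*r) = r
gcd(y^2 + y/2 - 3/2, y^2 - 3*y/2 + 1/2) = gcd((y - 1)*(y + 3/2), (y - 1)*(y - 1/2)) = y - 1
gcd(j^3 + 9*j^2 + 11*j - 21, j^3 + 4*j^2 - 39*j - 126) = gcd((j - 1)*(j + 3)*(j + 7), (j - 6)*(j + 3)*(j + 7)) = j^2 + 10*j + 21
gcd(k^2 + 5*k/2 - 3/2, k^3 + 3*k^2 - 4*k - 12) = k + 3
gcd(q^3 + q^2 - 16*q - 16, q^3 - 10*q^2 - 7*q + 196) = q + 4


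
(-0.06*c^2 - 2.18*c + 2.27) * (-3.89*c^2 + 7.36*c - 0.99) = 0.2334*c^4 + 8.0386*c^3 - 24.8157*c^2 + 18.8654*c - 2.2473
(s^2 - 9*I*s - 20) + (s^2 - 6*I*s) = 2*s^2 - 15*I*s - 20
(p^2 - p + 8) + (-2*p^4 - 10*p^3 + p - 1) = -2*p^4 - 10*p^3 + p^2 + 7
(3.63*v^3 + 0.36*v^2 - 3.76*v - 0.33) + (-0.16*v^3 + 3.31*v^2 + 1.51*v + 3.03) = 3.47*v^3 + 3.67*v^2 - 2.25*v + 2.7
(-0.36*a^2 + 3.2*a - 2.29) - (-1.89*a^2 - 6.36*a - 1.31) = 1.53*a^2 + 9.56*a - 0.98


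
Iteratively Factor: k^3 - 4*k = (k + 2)*(k^2 - 2*k) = k*(k + 2)*(k - 2)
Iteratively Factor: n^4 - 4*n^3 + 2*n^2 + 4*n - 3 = (n + 1)*(n^3 - 5*n^2 + 7*n - 3) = (n - 1)*(n + 1)*(n^2 - 4*n + 3) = (n - 1)^2*(n + 1)*(n - 3)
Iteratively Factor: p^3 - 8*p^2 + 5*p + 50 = (p + 2)*(p^2 - 10*p + 25) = (p - 5)*(p + 2)*(p - 5)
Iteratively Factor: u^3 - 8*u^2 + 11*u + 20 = (u - 4)*(u^2 - 4*u - 5) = (u - 5)*(u - 4)*(u + 1)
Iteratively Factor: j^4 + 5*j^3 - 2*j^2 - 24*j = (j)*(j^3 + 5*j^2 - 2*j - 24) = j*(j - 2)*(j^2 + 7*j + 12) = j*(j - 2)*(j + 4)*(j + 3)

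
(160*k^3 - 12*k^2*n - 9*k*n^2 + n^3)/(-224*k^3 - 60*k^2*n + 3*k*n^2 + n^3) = (-5*k + n)/(7*k + n)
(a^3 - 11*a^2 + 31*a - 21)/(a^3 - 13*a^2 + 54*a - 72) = (a^2 - 8*a + 7)/(a^2 - 10*a + 24)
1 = 1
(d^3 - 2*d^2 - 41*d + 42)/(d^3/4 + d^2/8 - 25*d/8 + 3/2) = 8*(d^3 - 2*d^2 - 41*d + 42)/(2*d^3 + d^2 - 25*d + 12)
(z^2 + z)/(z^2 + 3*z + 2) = z/(z + 2)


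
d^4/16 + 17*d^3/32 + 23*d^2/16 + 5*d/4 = d*(d/4 + 1/2)*(d/4 + 1)*(d + 5/2)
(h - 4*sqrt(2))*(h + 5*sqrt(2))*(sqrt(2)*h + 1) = sqrt(2)*h^3 + 3*h^2 - 39*sqrt(2)*h - 40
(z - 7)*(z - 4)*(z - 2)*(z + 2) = z^4 - 11*z^3 + 24*z^2 + 44*z - 112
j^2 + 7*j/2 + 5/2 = (j + 1)*(j + 5/2)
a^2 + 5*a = a*(a + 5)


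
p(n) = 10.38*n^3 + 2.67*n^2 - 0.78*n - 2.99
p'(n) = 31.14*n^2 + 5.34*n - 0.78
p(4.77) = 1180.59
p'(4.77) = 733.22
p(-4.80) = -1085.67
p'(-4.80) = 691.05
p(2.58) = 191.03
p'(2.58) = 220.28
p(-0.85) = -6.77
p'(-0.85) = 17.18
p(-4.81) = -1092.60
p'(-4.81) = 693.99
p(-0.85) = -6.77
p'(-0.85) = 17.18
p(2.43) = 159.82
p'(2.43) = 196.07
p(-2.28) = -110.36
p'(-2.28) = 148.92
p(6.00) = 2330.53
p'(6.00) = 1152.30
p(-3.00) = -256.88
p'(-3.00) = 263.46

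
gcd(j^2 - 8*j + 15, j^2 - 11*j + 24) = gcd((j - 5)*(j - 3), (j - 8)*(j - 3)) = j - 3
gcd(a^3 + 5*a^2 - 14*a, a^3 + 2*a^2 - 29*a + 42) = a^2 + 5*a - 14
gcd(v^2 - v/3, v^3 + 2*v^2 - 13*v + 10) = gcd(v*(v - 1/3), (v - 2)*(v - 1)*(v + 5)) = 1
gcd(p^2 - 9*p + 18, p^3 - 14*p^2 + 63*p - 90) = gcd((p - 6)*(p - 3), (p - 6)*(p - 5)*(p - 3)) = p^2 - 9*p + 18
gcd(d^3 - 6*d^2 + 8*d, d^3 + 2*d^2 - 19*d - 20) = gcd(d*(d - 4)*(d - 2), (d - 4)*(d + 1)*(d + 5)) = d - 4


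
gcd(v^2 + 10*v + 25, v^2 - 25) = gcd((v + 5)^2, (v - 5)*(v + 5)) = v + 5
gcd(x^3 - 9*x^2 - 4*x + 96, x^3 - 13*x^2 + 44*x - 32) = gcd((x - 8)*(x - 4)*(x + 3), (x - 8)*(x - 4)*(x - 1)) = x^2 - 12*x + 32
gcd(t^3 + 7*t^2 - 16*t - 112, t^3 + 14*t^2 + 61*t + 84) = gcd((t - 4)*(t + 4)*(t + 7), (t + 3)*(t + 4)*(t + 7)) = t^2 + 11*t + 28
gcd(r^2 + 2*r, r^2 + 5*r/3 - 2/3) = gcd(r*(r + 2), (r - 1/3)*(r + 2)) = r + 2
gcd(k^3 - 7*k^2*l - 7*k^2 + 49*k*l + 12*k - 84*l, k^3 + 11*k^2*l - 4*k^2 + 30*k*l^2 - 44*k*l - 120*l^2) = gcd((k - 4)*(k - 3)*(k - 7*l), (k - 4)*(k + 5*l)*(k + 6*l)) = k - 4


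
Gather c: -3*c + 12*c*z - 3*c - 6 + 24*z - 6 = c*(12*z - 6) + 24*z - 12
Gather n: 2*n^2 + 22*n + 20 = 2*n^2 + 22*n + 20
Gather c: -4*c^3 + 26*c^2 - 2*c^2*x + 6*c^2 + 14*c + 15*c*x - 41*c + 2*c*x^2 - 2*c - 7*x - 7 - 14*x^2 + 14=-4*c^3 + c^2*(32 - 2*x) + c*(2*x^2 + 15*x - 29) - 14*x^2 - 7*x + 7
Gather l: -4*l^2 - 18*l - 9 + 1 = -4*l^2 - 18*l - 8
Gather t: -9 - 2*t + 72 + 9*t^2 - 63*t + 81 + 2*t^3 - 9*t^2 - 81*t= 2*t^3 - 146*t + 144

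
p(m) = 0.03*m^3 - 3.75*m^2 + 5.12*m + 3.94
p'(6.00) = -36.64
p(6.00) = -93.86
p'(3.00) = -16.57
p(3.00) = -13.64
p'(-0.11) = 5.95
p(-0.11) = 3.33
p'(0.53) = 1.17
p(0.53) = 5.60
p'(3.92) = -22.90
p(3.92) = -31.81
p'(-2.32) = 23.00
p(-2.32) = -28.50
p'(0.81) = -0.90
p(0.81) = 5.64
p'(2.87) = -15.66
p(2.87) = -11.54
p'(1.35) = -4.84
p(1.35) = 4.09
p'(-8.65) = 76.73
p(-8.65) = -340.35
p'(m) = 0.09*m^2 - 7.5*m + 5.12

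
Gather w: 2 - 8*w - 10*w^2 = -10*w^2 - 8*w + 2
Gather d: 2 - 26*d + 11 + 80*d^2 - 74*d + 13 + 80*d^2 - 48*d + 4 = 160*d^2 - 148*d + 30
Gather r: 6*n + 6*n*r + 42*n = 6*n*r + 48*n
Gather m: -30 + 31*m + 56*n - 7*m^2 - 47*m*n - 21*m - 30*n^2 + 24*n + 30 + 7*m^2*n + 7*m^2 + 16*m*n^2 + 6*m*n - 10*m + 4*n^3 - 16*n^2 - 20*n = 7*m^2*n + m*(16*n^2 - 41*n) + 4*n^3 - 46*n^2 + 60*n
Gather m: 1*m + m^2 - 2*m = m^2 - m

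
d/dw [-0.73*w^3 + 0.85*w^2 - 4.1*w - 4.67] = -2.19*w^2 + 1.7*w - 4.1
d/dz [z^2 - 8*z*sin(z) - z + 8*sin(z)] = -8*z*cos(z) + 2*z + 8*sqrt(2)*cos(z + pi/4) - 1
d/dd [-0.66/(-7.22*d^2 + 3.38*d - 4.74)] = (2.2308 - 9.5304*d)/(7.22*d^2 - 3.38*d + 4.74)^2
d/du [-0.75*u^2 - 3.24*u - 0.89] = -1.5*u - 3.24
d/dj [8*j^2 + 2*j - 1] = 16*j + 2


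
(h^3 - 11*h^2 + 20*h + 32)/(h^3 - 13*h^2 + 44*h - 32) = (h + 1)/(h - 1)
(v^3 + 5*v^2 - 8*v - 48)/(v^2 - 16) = (v^2 + v - 12)/(v - 4)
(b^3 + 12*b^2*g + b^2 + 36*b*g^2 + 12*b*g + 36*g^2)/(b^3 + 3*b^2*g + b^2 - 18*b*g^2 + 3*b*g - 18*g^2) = (b + 6*g)/(b - 3*g)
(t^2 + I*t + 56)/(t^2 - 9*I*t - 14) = (t + 8*I)/(t - 2*I)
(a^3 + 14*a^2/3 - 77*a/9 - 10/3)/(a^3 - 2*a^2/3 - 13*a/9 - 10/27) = 3*(a + 6)/(3*a + 2)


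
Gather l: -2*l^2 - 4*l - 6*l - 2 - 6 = -2*l^2 - 10*l - 8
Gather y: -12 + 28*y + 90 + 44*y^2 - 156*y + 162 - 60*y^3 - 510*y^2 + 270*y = -60*y^3 - 466*y^2 + 142*y + 240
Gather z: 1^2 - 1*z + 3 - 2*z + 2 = 6 - 3*z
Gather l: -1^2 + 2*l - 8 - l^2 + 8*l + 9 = -l^2 + 10*l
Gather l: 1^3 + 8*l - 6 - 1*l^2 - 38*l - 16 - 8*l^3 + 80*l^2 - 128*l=-8*l^3 + 79*l^2 - 158*l - 21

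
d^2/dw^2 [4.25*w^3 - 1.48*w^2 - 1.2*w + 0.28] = 25.5*w - 2.96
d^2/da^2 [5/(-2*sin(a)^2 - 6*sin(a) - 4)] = 5*(4*sin(a)^3 + 5*sin(a)^2 - 10*sin(a) - 14)/(2*(sin(a) + 1)^2*(sin(a) + 2)^3)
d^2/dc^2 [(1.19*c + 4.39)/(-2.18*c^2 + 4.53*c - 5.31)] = (-(1.19*c + 4.39)*(4.36*c - 4.53)*(8.72*c - 9.06) + (15.5652*c + 8.359)*(2.18*c^2 - 4.53*c + 5.31))/(2.18*c^2 - 4.53*c + 5.31)^3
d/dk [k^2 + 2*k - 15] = 2*k + 2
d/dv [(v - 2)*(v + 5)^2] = (v + 5)*(3*v + 1)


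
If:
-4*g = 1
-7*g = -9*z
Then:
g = -1/4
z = -7/36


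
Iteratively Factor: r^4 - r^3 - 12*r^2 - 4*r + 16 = (r + 2)*(r^3 - 3*r^2 - 6*r + 8) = (r - 4)*(r + 2)*(r^2 + r - 2) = (r - 4)*(r + 2)^2*(r - 1)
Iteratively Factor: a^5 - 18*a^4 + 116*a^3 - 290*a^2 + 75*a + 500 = (a - 5)*(a^4 - 13*a^3 + 51*a^2 - 35*a - 100) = (a - 5)*(a - 4)*(a^3 - 9*a^2 + 15*a + 25) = (a - 5)^2*(a - 4)*(a^2 - 4*a - 5) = (a - 5)^3*(a - 4)*(a + 1)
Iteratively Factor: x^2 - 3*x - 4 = (x - 4)*(x + 1)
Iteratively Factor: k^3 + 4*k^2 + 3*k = (k + 1)*(k^2 + 3*k) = k*(k + 1)*(k + 3)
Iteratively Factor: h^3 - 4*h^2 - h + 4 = (h - 1)*(h^2 - 3*h - 4) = (h - 4)*(h - 1)*(h + 1)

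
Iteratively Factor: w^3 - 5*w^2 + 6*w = (w - 2)*(w^2 - 3*w) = (w - 3)*(w - 2)*(w)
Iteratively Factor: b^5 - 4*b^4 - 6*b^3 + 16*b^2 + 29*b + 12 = (b + 1)*(b^4 - 5*b^3 - b^2 + 17*b + 12) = (b + 1)^2*(b^3 - 6*b^2 + 5*b + 12) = (b - 4)*(b + 1)^2*(b^2 - 2*b - 3) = (b - 4)*(b - 3)*(b + 1)^2*(b + 1)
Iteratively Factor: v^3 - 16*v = (v)*(v^2 - 16) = v*(v - 4)*(v + 4)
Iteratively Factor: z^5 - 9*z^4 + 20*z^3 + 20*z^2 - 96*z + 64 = (z + 2)*(z^4 - 11*z^3 + 42*z^2 - 64*z + 32) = (z - 1)*(z + 2)*(z^3 - 10*z^2 + 32*z - 32) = (z - 4)*(z - 1)*(z + 2)*(z^2 - 6*z + 8) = (z - 4)^2*(z - 1)*(z + 2)*(z - 2)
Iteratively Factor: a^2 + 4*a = (a + 4)*(a)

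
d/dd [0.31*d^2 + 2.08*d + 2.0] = 0.62*d + 2.08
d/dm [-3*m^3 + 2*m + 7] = 2 - 9*m^2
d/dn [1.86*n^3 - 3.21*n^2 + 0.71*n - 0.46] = 5.58*n^2 - 6.42*n + 0.71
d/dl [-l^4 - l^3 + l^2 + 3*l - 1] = -4*l^3 - 3*l^2 + 2*l + 3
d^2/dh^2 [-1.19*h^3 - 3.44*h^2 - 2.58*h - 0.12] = -7.14*h - 6.88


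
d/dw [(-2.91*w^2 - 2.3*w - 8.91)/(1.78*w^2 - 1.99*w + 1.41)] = (9.8849*w^2 + 23.5134*w - 20.9739)/(3.1684*w^4 - 7.0844*w^3 + 8.9797*w^2 - 5.6118*w + 1.9881)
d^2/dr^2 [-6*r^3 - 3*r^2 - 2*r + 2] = -36*r - 6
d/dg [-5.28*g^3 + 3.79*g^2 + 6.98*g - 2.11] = -15.84*g^2 + 7.58*g + 6.98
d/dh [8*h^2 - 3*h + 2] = 16*h - 3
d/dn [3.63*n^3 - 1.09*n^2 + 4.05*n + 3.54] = 10.89*n^2 - 2.18*n + 4.05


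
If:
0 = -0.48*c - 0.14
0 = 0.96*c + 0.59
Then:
No Solution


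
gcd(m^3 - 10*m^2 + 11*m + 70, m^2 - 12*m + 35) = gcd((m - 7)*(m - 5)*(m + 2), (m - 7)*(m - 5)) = m^2 - 12*m + 35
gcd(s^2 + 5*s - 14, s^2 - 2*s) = s - 2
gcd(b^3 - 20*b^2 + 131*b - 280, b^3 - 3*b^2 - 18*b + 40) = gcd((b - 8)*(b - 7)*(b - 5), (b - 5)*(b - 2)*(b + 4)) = b - 5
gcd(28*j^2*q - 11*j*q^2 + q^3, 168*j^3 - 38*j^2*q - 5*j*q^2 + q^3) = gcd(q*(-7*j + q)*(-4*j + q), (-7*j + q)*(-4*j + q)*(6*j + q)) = 28*j^2 - 11*j*q + q^2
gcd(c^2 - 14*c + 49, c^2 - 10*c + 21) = c - 7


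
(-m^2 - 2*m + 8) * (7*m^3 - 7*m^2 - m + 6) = -7*m^5 - 7*m^4 + 71*m^3 - 60*m^2 - 20*m + 48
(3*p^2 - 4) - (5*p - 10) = 3*p^2 - 5*p + 6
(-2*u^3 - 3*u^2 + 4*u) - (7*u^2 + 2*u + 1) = -2*u^3 - 10*u^2 + 2*u - 1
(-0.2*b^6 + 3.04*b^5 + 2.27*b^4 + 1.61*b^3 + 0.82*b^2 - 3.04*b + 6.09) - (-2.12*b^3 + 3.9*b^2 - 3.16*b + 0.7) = -0.2*b^6 + 3.04*b^5 + 2.27*b^4 + 3.73*b^3 - 3.08*b^2 + 0.12*b + 5.39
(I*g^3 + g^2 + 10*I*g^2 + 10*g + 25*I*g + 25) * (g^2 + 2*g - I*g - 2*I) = I*g^5 + 2*g^4 + 12*I*g^4 + 24*g^3 + 44*I*g^3 + 90*g^2 + 38*I*g^2 + 100*g - 45*I*g - 50*I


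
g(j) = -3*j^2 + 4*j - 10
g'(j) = 4 - 6*j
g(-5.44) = -120.54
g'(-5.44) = 36.64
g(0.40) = -8.88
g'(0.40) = 1.60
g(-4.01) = -74.28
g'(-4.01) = 28.06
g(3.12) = -26.72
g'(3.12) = -14.72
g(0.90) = -8.83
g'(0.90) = -1.40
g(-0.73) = -14.52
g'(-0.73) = 8.38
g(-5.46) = -121.27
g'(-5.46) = 36.76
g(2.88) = -23.36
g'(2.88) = -13.28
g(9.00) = -217.00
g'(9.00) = -50.00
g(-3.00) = -49.00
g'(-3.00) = 22.00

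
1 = 1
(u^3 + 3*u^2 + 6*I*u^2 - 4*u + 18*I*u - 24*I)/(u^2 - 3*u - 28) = (u^2 + u*(-1 + 6*I) - 6*I)/(u - 7)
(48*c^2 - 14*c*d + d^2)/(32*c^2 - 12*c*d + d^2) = (6*c - d)/(4*c - d)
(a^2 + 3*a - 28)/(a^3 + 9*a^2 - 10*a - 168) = 1/(a + 6)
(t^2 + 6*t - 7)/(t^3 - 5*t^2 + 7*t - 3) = (t + 7)/(t^2 - 4*t + 3)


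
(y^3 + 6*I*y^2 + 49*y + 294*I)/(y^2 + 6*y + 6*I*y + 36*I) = (y^2 + 49)/(y + 6)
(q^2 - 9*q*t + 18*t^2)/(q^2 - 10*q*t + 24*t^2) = (q - 3*t)/(q - 4*t)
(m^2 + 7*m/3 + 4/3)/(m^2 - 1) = (m + 4/3)/(m - 1)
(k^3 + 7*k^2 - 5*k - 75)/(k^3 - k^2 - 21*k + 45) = (k + 5)/(k - 3)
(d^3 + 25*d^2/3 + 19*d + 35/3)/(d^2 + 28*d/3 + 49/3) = (d^2 + 6*d + 5)/(d + 7)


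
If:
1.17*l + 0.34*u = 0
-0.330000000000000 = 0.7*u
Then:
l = 0.14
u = -0.47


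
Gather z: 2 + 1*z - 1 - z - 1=0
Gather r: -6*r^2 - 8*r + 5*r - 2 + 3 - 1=-6*r^2 - 3*r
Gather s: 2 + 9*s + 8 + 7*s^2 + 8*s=7*s^2 + 17*s + 10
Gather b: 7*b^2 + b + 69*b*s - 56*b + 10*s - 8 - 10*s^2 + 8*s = 7*b^2 + b*(69*s - 55) - 10*s^2 + 18*s - 8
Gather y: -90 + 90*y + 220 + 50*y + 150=140*y + 280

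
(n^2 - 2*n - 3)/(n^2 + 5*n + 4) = (n - 3)/(n + 4)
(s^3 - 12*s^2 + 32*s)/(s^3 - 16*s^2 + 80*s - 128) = s/(s - 4)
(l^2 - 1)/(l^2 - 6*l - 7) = (l - 1)/(l - 7)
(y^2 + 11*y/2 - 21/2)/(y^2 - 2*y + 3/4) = 2*(y + 7)/(2*y - 1)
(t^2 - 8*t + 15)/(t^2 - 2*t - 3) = (t - 5)/(t + 1)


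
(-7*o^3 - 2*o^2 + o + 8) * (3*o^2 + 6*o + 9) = -21*o^5 - 48*o^4 - 72*o^3 + 12*o^2 + 57*o + 72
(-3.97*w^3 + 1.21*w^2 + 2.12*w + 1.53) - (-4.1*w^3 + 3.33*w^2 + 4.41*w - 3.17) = 0.129999999999999*w^3 - 2.12*w^2 - 2.29*w + 4.7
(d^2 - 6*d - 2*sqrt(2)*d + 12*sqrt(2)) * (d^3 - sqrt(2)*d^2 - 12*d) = d^5 - 6*d^4 - 3*sqrt(2)*d^4 - 8*d^3 + 18*sqrt(2)*d^3 + 24*sqrt(2)*d^2 + 48*d^2 - 144*sqrt(2)*d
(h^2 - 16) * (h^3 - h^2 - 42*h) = h^5 - h^4 - 58*h^3 + 16*h^2 + 672*h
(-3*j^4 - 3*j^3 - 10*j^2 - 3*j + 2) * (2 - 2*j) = 6*j^5 + 14*j^3 - 14*j^2 - 10*j + 4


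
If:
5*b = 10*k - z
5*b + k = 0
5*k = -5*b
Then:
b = 0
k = 0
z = 0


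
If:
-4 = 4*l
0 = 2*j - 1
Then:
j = 1/2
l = -1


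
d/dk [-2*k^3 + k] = 1 - 6*k^2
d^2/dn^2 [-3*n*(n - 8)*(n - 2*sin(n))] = -6*n^2*sin(n) + 48*n*sin(n) + 24*n*cos(n) - 18*n + 12*sin(n) - 96*cos(n) + 48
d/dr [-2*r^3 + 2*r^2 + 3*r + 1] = -6*r^2 + 4*r + 3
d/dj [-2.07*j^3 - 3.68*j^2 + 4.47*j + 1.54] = -6.21*j^2 - 7.36*j + 4.47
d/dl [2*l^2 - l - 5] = 4*l - 1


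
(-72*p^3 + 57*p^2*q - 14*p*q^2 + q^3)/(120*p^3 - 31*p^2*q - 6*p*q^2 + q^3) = (-3*p + q)/(5*p + q)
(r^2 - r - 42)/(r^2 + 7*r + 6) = (r - 7)/(r + 1)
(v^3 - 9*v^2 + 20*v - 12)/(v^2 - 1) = (v^2 - 8*v + 12)/(v + 1)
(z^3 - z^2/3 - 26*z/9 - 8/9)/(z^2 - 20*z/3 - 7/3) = (3*z^2 - 2*z - 8)/(3*(z - 7))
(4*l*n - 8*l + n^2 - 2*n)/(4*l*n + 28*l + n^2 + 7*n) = (n - 2)/(n + 7)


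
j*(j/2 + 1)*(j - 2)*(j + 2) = j^4/2 + j^3 - 2*j^2 - 4*j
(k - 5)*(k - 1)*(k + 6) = k^3 - 31*k + 30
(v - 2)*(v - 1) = v^2 - 3*v + 2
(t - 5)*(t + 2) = t^2 - 3*t - 10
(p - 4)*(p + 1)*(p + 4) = p^3 + p^2 - 16*p - 16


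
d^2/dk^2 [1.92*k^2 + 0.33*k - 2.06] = 3.84000000000000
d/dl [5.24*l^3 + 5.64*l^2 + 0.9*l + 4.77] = 15.72*l^2 + 11.28*l + 0.9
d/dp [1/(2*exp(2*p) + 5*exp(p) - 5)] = (-4*exp(p) - 5)*exp(p)/(2*exp(2*p) + 5*exp(p) - 5)^2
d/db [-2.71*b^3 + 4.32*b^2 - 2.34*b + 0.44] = -8.13*b^2 + 8.64*b - 2.34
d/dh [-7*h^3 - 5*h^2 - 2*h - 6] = -21*h^2 - 10*h - 2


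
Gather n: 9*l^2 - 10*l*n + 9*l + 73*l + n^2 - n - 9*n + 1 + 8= 9*l^2 + 82*l + n^2 + n*(-10*l - 10) + 9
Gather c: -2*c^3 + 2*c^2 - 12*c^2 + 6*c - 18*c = -2*c^3 - 10*c^2 - 12*c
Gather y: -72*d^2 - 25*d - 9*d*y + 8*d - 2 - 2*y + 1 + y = -72*d^2 - 17*d + y*(-9*d - 1) - 1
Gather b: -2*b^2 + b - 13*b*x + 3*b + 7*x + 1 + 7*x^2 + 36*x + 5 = -2*b^2 + b*(4 - 13*x) + 7*x^2 + 43*x + 6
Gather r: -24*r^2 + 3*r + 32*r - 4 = -24*r^2 + 35*r - 4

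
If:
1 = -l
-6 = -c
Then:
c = 6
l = -1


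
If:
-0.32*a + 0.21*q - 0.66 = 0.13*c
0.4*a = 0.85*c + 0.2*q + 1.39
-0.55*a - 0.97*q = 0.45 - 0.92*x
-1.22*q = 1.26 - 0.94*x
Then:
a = 6.15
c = -1.47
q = 11.61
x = 16.40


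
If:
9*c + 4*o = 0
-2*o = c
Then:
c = 0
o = 0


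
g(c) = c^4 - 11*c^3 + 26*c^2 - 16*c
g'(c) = 4*c^3 - 33*c^2 + 52*c - 16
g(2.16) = -2.34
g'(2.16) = -17.33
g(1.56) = 2.48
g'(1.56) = -0.00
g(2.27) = -4.46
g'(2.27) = -21.22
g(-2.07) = 260.45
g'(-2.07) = -300.52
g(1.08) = 0.55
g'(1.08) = 6.71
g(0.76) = -1.64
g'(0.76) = 6.22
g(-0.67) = 25.90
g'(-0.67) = -66.86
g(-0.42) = 12.15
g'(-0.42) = -43.96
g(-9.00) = 16830.00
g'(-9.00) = -6073.00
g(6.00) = -240.00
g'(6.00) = -28.00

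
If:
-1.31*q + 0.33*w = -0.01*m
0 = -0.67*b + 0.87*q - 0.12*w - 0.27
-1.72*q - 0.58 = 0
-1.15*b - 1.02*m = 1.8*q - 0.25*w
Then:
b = -0.60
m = 0.93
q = -0.34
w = -1.37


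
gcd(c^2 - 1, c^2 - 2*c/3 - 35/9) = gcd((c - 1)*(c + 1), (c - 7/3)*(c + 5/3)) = 1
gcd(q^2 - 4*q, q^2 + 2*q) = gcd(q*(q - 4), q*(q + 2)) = q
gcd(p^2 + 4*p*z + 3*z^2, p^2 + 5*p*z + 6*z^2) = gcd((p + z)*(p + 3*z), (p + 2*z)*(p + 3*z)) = p + 3*z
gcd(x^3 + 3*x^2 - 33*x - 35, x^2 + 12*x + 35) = x + 7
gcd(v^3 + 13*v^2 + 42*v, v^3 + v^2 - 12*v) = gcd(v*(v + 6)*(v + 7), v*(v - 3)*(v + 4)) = v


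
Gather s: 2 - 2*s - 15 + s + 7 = -s - 6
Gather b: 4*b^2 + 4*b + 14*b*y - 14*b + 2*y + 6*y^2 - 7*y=4*b^2 + b*(14*y - 10) + 6*y^2 - 5*y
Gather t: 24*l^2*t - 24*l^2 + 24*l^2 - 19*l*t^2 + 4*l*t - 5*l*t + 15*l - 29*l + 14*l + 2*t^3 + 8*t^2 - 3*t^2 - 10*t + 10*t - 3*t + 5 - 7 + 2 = 2*t^3 + t^2*(5 - 19*l) + t*(24*l^2 - l - 3)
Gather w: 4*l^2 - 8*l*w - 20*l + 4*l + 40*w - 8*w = 4*l^2 - 16*l + w*(32 - 8*l)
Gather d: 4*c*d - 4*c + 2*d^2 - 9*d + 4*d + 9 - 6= -4*c + 2*d^2 + d*(4*c - 5) + 3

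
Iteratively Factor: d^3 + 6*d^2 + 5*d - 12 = (d + 3)*(d^2 + 3*d - 4) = (d - 1)*(d + 3)*(d + 4)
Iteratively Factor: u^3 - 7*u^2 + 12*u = (u - 3)*(u^2 - 4*u) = (u - 4)*(u - 3)*(u)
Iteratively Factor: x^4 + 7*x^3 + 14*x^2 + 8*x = (x)*(x^3 + 7*x^2 + 14*x + 8) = x*(x + 4)*(x^2 + 3*x + 2) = x*(x + 2)*(x + 4)*(x + 1)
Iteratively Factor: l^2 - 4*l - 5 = (l - 5)*(l + 1)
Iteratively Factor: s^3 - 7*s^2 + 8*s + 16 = (s - 4)*(s^2 - 3*s - 4) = (s - 4)*(s + 1)*(s - 4)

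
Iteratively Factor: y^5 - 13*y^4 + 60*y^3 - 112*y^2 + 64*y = (y - 4)*(y^4 - 9*y^3 + 24*y^2 - 16*y) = y*(y - 4)*(y^3 - 9*y^2 + 24*y - 16) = y*(y - 4)^2*(y^2 - 5*y + 4) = y*(y - 4)^2*(y - 1)*(y - 4)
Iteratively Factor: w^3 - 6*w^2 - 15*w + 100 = (w - 5)*(w^2 - w - 20) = (w - 5)*(w + 4)*(w - 5)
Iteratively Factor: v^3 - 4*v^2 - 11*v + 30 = (v - 5)*(v^2 + v - 6) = (v - 5)*(v - 2)*(v + 3)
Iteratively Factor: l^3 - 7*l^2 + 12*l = (l - 3)*(l^2 - 4*l) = (l - 4)*(l - 3)*(l)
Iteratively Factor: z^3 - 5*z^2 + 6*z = (z - 3)*(z^2 - 2*z) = z*(z - 3)*(z - 2)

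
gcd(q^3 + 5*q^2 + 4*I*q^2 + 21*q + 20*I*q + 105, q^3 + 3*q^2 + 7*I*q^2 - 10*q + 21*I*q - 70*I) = q^2 + q*(5 + 7*I) + 35*I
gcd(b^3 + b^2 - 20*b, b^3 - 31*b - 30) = b + 5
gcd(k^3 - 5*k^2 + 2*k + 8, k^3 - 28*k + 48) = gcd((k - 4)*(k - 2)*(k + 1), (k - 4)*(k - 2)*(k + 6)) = k^2 - 6*k + 8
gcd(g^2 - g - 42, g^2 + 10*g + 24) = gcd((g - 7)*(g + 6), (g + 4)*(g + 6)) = g + 6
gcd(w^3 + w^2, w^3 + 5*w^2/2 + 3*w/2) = w^2 + w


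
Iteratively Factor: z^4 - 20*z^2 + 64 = (z - 2)*(z^3 + 2*z^2 - 16*z - 32) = (z - 2)*(z + 2)*(z^2 - 16) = (z - 4)*(z - 2)*(z + 2)*(z + 4)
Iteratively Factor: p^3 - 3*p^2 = (p)*(p^2 - 3*p) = p*(p - 3)*(p)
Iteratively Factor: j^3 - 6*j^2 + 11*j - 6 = (j - 1)*(j^2 - 5*j + 6) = (j - 2)*(j - 1)*(j - 3)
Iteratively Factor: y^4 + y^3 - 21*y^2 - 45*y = (y + 3)*(y^3 - 2*y^2 - 15*y) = (y - 5)*(y + 3)*(y^2 + 3*y) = y*(y - 5)*(y + 3)*(y + 3)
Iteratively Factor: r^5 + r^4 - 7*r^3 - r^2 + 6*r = (r + 1)*(r^4 - 7*r^2 + 6*r) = (r + 1)*(r + 3)*(r^3 - 3*r^2 + 2*r) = (r - 2)*(r + 1)*(r + 3)*(r^2 - r) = (r - 2)*(r - 1)*(r + 1)*(r + 3)*(r)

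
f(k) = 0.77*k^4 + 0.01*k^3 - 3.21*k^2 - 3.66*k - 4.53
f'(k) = 3.08*k^3 + 0.03*k^2 - 6.42*k - 3.66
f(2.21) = -9.82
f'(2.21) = 15.54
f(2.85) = 10.00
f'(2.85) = 49.59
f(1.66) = -13.56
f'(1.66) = -0.15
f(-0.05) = -4.36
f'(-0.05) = -3.34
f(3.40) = 49.21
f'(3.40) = 95.92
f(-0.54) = -3.43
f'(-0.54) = -0.67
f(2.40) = -6.12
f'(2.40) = 23.68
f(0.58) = -7.64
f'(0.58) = -6.77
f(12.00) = 15473.31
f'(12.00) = 5245.86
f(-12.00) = 15526.59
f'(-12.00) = -5244.54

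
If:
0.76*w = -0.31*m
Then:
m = -2.45161290322581*w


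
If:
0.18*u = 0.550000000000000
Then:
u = 3.06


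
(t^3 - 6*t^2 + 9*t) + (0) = t^3 - 6*t^2 + 9*t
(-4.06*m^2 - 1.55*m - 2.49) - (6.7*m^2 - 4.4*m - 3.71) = -10.76*m^2 + 2.85*m + 1.22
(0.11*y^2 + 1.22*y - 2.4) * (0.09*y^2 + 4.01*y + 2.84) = 0.0099*y^4 + 0.5509*y^3 + 4.9886*y^2 - 6.1592*y - 6.816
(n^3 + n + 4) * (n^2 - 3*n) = n^5 - 3*n^4 + n^3 + n^2 - 12*n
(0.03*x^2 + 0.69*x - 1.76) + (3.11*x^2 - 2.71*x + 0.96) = 3.14*x^2 - 2.02*x - 0.8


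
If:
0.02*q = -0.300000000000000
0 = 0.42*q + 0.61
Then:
No Solution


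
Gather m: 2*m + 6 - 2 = 2*m + 4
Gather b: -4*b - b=-5*b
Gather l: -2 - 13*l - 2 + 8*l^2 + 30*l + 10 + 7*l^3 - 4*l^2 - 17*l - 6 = 7*l^3 + 4*l^2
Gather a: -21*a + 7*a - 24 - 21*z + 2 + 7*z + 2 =-14*a - 14*z - 20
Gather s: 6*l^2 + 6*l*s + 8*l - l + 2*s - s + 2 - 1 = 6*l^2 + 7*l + s*(6*l + 1) + 1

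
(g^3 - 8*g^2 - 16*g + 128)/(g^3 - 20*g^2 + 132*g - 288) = (g^2 - 16)/(g^2 - 12*g + 36)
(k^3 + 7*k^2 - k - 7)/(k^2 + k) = k + 6 - 7/k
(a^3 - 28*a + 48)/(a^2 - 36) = (a^2 - 6*a + 8)/(a - 6)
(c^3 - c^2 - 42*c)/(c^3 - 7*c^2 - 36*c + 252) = c/(c - 6)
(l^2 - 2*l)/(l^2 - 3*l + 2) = l/(l - 1)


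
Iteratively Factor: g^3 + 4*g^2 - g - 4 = (g + 1)*(g^2 + 3*g - 4) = (g - 1)*(g + 1)*(g + 4)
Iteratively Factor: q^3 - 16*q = (q + 4)*(q^2 - 4*q) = (q - 4)*(q + 4)*(q)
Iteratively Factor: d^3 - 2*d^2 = (d)*(d^2 - 2*d) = d^2*(d - 2)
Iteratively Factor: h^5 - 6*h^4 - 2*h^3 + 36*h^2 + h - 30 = (h - 5)*(h^4 - h^3 - 7*h^2 + h + 6) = (h - 5)*(h + 1)*(h^3 - 2*h^2 - 5*h + 6) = (h - 5)*(h + 1)*(h + 2)*(h^2 - 4*h + 3) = (h - 5)*(h - 1)*(h + 1)*(h + 2)*(h - 3)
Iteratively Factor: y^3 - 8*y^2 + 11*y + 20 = (y - 4)*(y^2 - 4*y - 5) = (y - 5)*(y - 4)*(y + 1)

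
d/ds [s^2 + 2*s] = 2*s + 2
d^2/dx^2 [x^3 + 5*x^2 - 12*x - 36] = 6*x + 10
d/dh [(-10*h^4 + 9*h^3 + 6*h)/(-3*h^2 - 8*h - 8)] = (60*h^5 + 213*h^4 + 176*h^3 - 198*h^2 - 48)/(9*h^4 + 48*h^3 + 112*h^2 + 128*h + 64)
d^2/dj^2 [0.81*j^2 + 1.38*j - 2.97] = 1.62000000000000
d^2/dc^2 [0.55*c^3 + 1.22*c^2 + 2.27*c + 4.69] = 3.3*c + 2.44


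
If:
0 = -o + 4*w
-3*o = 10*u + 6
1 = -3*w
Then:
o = -4/3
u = -1/5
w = -1/3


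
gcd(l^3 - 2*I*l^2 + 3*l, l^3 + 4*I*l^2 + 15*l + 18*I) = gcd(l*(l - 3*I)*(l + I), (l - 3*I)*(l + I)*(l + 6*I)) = l^2 - 2*I*l + 3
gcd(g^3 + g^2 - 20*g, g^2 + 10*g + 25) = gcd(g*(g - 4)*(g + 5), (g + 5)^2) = g + 5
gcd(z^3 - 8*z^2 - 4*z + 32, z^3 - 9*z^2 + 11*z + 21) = 1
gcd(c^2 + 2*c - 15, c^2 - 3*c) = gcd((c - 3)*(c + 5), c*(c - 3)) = c - 3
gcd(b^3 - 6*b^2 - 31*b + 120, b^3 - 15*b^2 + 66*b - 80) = b - 8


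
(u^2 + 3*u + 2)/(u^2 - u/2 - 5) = 2*(u + 1)/(2*u - 5)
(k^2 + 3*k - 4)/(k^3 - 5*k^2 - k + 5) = (k + 4)/(k^2 - 4*k - 5)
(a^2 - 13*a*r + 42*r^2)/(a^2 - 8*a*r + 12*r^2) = (-a + 7*r)/(-a + 2*r)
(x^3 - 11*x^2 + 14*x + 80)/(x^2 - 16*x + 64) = (x^2 - 3*x - 10)/(x - 8)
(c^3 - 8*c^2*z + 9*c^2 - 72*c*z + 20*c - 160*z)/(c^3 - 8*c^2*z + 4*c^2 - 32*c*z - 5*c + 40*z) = (c + 4)/(c - 1)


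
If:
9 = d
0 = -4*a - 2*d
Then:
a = -9/2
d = 9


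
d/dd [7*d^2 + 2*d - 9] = 14*d + 2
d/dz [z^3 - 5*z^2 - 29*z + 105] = 3*z^2 - 10*z - 29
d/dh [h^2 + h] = 2*h + 1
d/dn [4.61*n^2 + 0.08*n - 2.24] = 9.22*n + 0.08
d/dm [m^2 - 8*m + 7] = 2*m - 8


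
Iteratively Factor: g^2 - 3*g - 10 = (g + 2)*(g - 5)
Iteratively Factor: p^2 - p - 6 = (p + 2)*(p - 3)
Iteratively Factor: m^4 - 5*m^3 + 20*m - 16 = (m - 4)*(m^3 - m^2 - 4*m + 4) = (m - 4)*(m - 1)*(m^2 - 4) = (m - 4)*(m - 2)*(m - 1)*(m + 2)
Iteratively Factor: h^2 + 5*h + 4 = (h + 4)*(h + 1)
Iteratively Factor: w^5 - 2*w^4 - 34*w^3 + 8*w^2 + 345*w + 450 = (w + 2)*(w^4 - 4*w^3 - 26*w^2 + 60*w + 225) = (w - 5)*(w + 2)*(w^3 + w^2 - 21*w - 45) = (w - 5)*(w + 2)*(w + 3)*(w^2 - 2*w - 15) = (w - 5)^2*(w + 2)*(w + 3)*(w + 3)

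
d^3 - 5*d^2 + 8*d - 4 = (d - 2)^2*(d - 1)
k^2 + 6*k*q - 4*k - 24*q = (k - 4)*(k + 6*q)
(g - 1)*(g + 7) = g^2 + 6*g - 7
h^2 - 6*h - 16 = (h - 8)*(h + 2)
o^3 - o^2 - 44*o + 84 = (o - 6)*(o - 2)*(o + 7)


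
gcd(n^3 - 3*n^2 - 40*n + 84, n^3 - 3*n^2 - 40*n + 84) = n^3 - 3*n^2 - 40*n + 84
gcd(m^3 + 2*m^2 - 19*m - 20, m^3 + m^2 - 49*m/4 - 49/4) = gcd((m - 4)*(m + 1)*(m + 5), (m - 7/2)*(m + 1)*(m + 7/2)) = m + 1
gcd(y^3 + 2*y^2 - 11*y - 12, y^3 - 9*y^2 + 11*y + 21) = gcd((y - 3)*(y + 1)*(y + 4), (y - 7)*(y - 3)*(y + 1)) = y^2 - 2*y - 3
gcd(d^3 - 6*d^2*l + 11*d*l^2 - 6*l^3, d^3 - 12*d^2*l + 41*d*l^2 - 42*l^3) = d^2 - 5*d*l + 6*l^2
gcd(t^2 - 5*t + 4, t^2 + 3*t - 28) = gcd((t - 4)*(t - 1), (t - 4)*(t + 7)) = t - 4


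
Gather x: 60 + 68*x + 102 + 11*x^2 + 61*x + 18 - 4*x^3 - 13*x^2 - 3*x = -4*x^3 - 2*x^2 + 126*x + 180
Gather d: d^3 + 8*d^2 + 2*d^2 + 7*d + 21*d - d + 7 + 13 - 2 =d^3 + 10*d^2 + 27*d + 18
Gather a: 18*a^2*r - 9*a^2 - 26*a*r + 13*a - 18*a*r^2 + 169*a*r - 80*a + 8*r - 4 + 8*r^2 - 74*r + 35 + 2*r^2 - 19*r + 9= a^2*(18*r - 9) + a*(-18*r^2 + 143*r - 67) + 10*r^2 - 85*r + 40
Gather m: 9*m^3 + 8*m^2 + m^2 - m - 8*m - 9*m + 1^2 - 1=9*m^3 + 9*m^2 - 18*m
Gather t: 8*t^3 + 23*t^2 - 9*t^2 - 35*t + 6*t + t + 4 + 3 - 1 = 8*t^3 + 14*t^2 - 28*t + 6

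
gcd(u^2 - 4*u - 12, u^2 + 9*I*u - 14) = 1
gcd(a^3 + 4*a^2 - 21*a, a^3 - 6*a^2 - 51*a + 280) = a + 7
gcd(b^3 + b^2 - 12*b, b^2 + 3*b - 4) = b + 4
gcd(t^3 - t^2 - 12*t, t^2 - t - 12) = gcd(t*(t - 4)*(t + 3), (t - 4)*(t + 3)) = t^2 - t - 12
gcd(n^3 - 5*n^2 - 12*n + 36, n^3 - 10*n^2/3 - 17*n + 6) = n^2 - 3*n - 18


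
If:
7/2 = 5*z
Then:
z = 7/10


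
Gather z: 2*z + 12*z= 14*z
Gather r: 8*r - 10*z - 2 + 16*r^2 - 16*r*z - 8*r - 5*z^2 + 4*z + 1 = 16*r^2 - 16*r*z - 5*z^2 - 6*z - 1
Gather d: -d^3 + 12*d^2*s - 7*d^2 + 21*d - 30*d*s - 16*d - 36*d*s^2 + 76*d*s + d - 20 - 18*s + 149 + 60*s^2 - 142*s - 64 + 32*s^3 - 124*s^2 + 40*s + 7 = -d^3 + d^2*(12*s - 7) + d*(-36*s^2 + 46*s + 6) + 32*s^3 - 64*s^2 - 120*s + 72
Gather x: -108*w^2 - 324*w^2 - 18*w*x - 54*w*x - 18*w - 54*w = -432*w^2 - 72*w*x - 72*w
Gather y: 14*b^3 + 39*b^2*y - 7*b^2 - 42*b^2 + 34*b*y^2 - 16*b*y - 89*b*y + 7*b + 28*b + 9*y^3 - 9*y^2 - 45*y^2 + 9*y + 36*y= 14*b^3 - 49*b^2 + 35*b + 9*y^3 + y^2*(34*b - 54) + y*(39*b^2 - 105*b + 45)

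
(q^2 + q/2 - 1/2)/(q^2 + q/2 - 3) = (2*q^2 + q - 1)/(2*q^2 + q - 6)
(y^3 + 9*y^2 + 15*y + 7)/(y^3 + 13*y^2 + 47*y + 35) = (y + 1)/(y + 5)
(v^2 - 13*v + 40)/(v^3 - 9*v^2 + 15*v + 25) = (v - 8)/(v^2 - 4*v - 5)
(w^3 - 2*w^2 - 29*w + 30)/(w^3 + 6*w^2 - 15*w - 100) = (w^2 - 7*w + 6)/(w^2 + w - 20)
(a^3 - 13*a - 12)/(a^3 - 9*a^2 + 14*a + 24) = (a + 3)/(a - 6)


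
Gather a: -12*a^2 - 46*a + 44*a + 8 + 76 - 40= -12*a^2 - 2*a + 44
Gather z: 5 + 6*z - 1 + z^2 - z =z^2 + 5*z + 4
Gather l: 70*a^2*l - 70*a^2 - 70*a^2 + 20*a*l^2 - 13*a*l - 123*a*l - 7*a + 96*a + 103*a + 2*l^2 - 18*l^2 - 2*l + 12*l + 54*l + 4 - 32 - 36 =-140*a^2 + 192*a + l^2*(20*a - 16) + l*(70*a^2 - 136*a + 64) - 64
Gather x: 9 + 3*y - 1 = 3*y + 8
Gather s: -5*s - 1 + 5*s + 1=0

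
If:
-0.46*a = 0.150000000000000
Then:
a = -0.33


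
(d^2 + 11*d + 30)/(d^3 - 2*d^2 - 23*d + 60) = (d + 6)/(d^2 - 7*d + 12)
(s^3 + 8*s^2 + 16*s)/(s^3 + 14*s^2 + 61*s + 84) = s*(s + 4)/(s^2 + 10*s + 21)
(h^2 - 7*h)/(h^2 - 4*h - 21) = h/(h + 3)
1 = 1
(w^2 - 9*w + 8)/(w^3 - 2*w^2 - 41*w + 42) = (w - 8)/(w^2 - w - 42)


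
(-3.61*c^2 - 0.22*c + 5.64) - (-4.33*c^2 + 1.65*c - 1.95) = 0.72*c^2 - 1.87*c + 7.59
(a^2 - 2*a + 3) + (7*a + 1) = a^2 + 5*a + 4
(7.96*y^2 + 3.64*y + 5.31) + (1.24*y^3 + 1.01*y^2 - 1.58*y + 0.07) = 1.24*y^3 + 8.97*y^2 + 2.06*y + 5.38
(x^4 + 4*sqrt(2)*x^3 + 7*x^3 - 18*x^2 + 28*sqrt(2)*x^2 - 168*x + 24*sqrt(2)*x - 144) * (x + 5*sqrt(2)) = x^5 + 7*x^4 + 9*sqrt(2)*x^4 + 22*x^3 + 63*sqrt(2)*x^3 - 66*sqrt(2)*x^2 + 112*x^2 - 840*sqrt(2)*x + 96*x - 720*sqrt(2)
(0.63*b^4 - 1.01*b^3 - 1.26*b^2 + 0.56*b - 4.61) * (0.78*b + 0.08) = 0.4914*b^5 - 0.7374*b^4 - 1.0636*b^3 + 0.336*b^2 - 3.551*b - 0.3688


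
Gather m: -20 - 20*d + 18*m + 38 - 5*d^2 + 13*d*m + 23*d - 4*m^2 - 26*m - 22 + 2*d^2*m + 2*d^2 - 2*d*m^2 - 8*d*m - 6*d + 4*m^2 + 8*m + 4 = -3*d^2 - 2*d*m^2 - 3*d + m*(2*d^2 + 5*d)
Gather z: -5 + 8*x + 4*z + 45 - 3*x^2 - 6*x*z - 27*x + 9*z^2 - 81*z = -3*x^2 - 19*x + 9*z^2 + z*(-6*x - 77) + 40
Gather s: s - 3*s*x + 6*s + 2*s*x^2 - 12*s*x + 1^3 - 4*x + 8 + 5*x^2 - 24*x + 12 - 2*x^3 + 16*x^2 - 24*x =s*(2*x^2 - 15*x + 7) - 2*x^3 + 21*x^2 - 52*x + 21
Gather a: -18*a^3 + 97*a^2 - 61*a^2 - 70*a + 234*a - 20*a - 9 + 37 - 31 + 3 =-18*a^3 + 36*a^2 + 144*a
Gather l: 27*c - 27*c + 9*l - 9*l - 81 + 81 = 0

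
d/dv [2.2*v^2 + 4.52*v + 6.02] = 4.4*v + 4.52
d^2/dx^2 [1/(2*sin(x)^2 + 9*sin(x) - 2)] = (-16*sin(x)^4 - 54*sin(x)^3 - 73*sin(x)^2 + 90*sin(x) + 170)/(9*sin(x) - cos(2*x) - 1)^3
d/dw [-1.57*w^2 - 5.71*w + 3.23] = -3.14*w - 5.71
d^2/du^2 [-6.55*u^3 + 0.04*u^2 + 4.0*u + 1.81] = 0.08 - 39.3*u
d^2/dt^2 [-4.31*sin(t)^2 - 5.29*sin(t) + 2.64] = 5.29*sin(t) - 8.62*cos(2*t)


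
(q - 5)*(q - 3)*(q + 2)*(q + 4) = q^4 - 2*q^3 - 25*q^2 + 26*q + 120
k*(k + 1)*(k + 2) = k^3 + 3*k^2 + 2*k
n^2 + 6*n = n*(n + 6)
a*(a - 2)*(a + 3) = a^3 + a^2 - 6*a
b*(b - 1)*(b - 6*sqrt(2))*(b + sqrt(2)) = b^4 - 5*sqrt(2)*b^3 - b^3 - 12*b^2 + 5*sqrt(2)*b^2 + 12*b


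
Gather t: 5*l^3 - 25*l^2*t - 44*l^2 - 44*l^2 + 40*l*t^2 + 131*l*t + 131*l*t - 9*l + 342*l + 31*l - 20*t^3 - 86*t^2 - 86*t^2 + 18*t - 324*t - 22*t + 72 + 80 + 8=5*l^3 - 88*l^2 + 364*l - 20*t^3 + t^2*(40*l - 172) + t*(-25*l^2 + 262*l - 328) + 160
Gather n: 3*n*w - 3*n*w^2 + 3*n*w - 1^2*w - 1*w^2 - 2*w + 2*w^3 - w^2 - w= n*(-3*w^2 + 6*w) + 2*w^3 - 2*w^2 - 4*w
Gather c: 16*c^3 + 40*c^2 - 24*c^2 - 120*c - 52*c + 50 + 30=16*c^3 + 16*c^2 - 172*c + 80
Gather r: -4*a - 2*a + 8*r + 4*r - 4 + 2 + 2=-6*a + 12*r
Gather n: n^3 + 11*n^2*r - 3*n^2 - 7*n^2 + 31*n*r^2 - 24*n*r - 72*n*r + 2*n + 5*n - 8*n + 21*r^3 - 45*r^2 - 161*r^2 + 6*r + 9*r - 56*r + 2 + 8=n^3 + n^2*(11*r - 10) + n*(31*r^2 - 96*r - 1) + 21*r^3 - 206*r^2 - 41*r + 10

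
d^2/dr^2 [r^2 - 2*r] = 2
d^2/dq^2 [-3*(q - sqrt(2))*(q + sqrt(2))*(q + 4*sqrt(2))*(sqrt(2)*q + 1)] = -36*sqrt(2)*q^2 - 162*q - 12*sqrt(2)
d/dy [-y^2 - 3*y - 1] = -2*y - 3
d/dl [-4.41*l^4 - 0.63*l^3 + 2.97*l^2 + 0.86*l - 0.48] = -17.64*l^3 - 1.89*l^2 + 5.94*l + 0.86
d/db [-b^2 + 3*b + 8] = 3 - 2*b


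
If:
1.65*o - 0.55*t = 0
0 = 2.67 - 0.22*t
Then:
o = 4.05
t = 12.14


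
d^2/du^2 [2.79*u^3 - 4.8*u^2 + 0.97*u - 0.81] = 16.74*u - 9.6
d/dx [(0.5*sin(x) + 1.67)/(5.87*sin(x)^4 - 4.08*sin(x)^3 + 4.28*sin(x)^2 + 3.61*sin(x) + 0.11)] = (-8.805*sin(x)^4 - 35.1316*sin(x)^3 + 18.3008*sin(x)^2 - 14.2952*sin(x) - 5.9737)*cos(x)/(34.4569*sin(x)^8 - 47.8992*sin(x)^7 + 66.8936*sin(x)^6 + 7.45659999999999*sin(x)^5 - 9.8478*sin(x)^4 + 30.004*sin(x)^3 + 13.9737*sin(x)^2 + 0.7942*sin(x) + 0.0121)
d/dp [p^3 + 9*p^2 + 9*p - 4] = 3*p^2 + 18*p + 9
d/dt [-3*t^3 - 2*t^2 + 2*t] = -9*t^2 - 4*t + 2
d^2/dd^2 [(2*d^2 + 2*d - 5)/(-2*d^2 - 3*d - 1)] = 2*(4*d^3 + 72*d^2 + 102*d + 39)/(8*d^6 + 36*d^5 + 66*d^4 + 63*d^3 + 33*d^2 + 9*d + 1)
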